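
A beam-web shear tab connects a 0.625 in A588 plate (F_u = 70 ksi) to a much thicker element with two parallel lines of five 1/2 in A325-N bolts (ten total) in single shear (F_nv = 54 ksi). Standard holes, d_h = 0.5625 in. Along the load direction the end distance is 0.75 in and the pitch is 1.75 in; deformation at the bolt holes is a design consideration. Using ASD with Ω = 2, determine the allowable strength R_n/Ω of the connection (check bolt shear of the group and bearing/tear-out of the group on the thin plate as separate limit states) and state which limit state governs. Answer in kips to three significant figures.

53 kips (bolt shear governs)

Bolt shear: A_b = π·0.5²/4 = 0.1963 in²; R_n = 54 × 0.1963 × 10 × 1 = 106 kips → 106 / 2 = 53 kips.
Bearing (1.2 l_c t F_u ≤ 2.4 d t F_u): upper limit = 2.4·0.5·0.625·70 = 52.5 kips.
  Edge l_c = 0.75 − 0.5625/2 = 0.4688 → r_n = 24.61 kips; interior l_c = 1.75 − 0.5625 = 1.188 → r_n = 52.5 kips.
  R_n,bearing = 2·24.61 + 8·52.5 = 469.2 kips → 469.2 / 2 = 235 kips.
Bolt shear governs: 53 kips.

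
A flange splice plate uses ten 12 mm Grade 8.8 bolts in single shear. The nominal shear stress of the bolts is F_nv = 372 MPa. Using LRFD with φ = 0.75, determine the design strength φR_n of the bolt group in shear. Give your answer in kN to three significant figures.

A_b = π × 12² / 4 = 113.1 mm².
R_n = F_nv · A_b · n · n_s = 372 × 113.1 × 10 × 1 / 1000 = 420.7 kN.
Design strength φR_n = 0.75 × 420.7 = 316 kN.

316 kN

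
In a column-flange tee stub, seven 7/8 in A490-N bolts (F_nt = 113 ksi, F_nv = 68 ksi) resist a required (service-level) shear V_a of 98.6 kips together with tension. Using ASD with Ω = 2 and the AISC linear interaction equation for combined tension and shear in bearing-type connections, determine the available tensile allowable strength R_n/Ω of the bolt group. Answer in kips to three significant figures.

145 kips

A_b = π·0.875²/4 = 0.6013 in²; f_rv = 98.6 / (7 × 0.6013) = 23.42 ksi.
F'_nt = 1.3 F_nt − (Ω F_nt / F_nv) f_rv = 1.3·113 − (2·113/68)·23.42 = 69.05 ksi, capped at F_nt → F'_nt = 69.05 ksi.
R_n = F'_nt · A_b · n = 69.05 × 0.6013 × 7 = 290.6 kips.
Allowable strength R_n/Ω = 290.6 / 2 = 145 kips.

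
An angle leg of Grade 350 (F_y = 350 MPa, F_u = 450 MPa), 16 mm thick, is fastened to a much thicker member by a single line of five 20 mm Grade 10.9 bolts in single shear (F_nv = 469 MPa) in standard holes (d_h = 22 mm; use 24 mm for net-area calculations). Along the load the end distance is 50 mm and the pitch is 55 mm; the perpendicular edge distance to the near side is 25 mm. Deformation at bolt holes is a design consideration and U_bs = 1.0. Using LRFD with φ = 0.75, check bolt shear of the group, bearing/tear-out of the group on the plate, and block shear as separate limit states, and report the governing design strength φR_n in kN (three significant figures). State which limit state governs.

Bolt shear: A_b = π·20²/4 = 314.2 mm²; R_n = 469 × 314.2 × 5 × 1 / 1000 = 736.7 kN → 0.75 × 736.7 = 553 kN.
Bearing: edge l_c = 39, r_n = 337 kN; interior l_c = 33, r_n = 285.1 kN; R_n = 337 + 4·285.1 = 1477 kN → 1110 kN.
Block shear: A_gv = 4320, A_nv = 2592, A_nt = 208 mm²; R_n = min(0.6F_uA_nv, 0.6F_yA_gv) + U_bs·F_u·A_nt = 793.4 kN → 595 kN.
Bolt shear governs: 553 kN.

553 kN (bolt shear governs)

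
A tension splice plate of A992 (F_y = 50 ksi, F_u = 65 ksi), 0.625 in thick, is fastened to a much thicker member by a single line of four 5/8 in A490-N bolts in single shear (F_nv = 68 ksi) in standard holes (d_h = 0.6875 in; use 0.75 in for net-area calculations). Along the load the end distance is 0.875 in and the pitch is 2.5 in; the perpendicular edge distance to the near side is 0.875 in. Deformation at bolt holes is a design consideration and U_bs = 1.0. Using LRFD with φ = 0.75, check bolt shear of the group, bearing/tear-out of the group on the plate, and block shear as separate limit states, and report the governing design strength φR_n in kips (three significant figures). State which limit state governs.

Bolt shear: A_b = π·0.625²/4 = 0.3068 in²; R_n = 68 × 0.3068 × 4 × 1 = 83.45 kips → 0.75 × 83.45 = 62.6 kips.
Bearing: edge l_c = 0.5312, r_n = 25.9 kips; interior l_c = 1.812, r_n = 60.94 kips; R_n = 25.9 + 3·60.94 = 208.7 kips → 157 kips.
Block shear: A_gv = 5.234, A_nv = 3.594, A_nt = 0.3125 in²; R_n = min(0.6F_uA_nv, 0.6F_yA_gv) + U_bs·F_u·A_nt = 160.5 kips → 120 kips.
Bolt shear governs: 62.6 kips.

62.6 kips (bolt shear governs)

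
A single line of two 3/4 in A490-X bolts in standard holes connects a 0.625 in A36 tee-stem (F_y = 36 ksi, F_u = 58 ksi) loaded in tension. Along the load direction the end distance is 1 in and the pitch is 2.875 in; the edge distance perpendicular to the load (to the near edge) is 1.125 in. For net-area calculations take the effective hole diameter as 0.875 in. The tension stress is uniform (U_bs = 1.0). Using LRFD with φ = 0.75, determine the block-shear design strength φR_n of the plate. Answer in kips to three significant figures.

57.9 kips

Shear plane L_v = 1 + 1·2.875 = 3.875 in; A_gv = 3.875 × 0.625 = 2.422 in².
A_nv = (3.875 − 1.5·0.875) × 0.625 = 1.602 in².
A_nt = (1.125 − 0.5·0.875) × 0.625 = 0.4297 in².
0.6 F_u A_nv = 55.73 kips; 0.6 F_y A_gv = 52.31 kips → shear yielding governs the shear term.
R_n = 52.31 + 1.0 × 58 × 0.4297 = 77.23 kips.
Design strength φR_n = 0.75 × 77.23 = 57.9 kips.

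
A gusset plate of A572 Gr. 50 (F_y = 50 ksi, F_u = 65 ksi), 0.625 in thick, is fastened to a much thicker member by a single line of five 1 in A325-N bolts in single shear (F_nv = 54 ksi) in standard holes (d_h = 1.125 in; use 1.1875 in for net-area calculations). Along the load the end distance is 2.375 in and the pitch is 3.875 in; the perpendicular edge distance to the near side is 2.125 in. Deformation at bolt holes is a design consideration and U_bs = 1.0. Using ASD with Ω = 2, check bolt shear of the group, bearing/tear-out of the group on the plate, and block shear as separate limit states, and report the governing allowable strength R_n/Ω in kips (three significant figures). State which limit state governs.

106 kips (bolt shear governs)

Bolt shear: A_b = π·1²/4 = 0.7854 in²; R_n = 54 × 0.7854 × 5 × 1 = 212.1 kips → 212.1 / 2 = 106 kips.
Bearing: edge l_c = 1.812, r_n = 88.36 kips; interior l_c = 2.75, r_n = 97.5 kips; R_n = 88.36 + 4·97.5 = 478.4 kips → 239 kips.
Block shear: A_gv = 11.17, A_nv = 7.832, A_nt = 0.957 in²; R_n = min(0.6F_uA_nv, 0.6F_yA_gv) + U_bs·F_u·A_nt = 367.7 kips → 184 kips.
Bolt shear governs: 106 kips.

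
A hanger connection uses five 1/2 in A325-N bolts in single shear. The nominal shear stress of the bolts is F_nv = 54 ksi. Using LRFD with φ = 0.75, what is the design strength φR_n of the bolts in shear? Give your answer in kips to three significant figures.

A_b = π × 0.5² / 4 = 0.1963 in².
R_n = F_nv · A_b · n · n_s = 54 × 0.1963 × 5 × 1 = 53.01 kips.
Design strength φR_n = 0.75 × 53.01 = 39.8 kips.

39.8 kips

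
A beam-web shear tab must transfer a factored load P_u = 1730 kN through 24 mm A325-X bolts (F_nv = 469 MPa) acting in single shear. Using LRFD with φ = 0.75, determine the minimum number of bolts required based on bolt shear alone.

A_b = π·24²/4 = 452.4 mm².
Per-bolt design strength φR_n = 0.75 × 469 × 452.4 × 1 / 1000 = 159.1 kN.
n ≥ 1730 / 159.1 = 10.87 → use 11 bolts.

11 bolts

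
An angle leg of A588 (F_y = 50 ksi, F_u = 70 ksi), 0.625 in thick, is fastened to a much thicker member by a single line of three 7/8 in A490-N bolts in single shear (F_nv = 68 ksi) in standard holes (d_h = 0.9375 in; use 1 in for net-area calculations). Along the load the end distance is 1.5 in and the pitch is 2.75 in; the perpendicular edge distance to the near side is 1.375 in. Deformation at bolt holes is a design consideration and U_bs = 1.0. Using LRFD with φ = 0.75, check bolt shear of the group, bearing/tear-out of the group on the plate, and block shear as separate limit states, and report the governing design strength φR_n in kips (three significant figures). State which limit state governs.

92 kips (bolt shear governs)

Bolt shear: A_b = π·0.875²/4 = 0.6013 in²; R_n = 68 × 0.6013 × 3 × 1 = 122.7 kips → 0.75 × 122.7 = 92 kips.
Bearing: edge l_c = 1.031, r_n = 54.14 kips; interior l_c = 1.812, r_n = 91.88 kips; R_n = 54.14 + 2·91.88 = 237.9 kips → 178 kips.
Block shear: A_gv = 4.375, A_nv = 2.812, A_nt = 0.5469 in²; R_n = min(0.6F_uA_nv, 0.6F_yA_gv) + U_bs·F_u·A_nt = 156.4 kips → 117 kips.
Bolt shear governs: 92 kips.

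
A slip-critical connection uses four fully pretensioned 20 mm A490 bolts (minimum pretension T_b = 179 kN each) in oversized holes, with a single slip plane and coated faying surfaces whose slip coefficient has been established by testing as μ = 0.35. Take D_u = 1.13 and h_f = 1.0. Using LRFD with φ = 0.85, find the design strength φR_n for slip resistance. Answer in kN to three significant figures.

R_n = μ · D_u · h_f · T_b · n_s · n_b = 0.35 × 1.13 × 1.0 × 179 × 1 × 4 = 283.2 kN.
Design strength φR_n = 0.85 × 283.2 = 241 kN.

241 kN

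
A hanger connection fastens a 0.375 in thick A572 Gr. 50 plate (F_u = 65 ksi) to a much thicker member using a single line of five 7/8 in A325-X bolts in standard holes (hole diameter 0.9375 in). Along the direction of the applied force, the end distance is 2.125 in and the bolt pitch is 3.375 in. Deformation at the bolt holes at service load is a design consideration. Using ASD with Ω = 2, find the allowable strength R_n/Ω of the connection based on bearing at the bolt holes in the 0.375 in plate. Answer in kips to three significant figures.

Per bolt r_n = 1.2 l_c t F_u ≤ 2.4 d t F_u; upper limit = 2.4 × 0.875 × 0.375 × 65 = 51.19 kips.
Edge bolt: l_c = 2.125 − 0.9375/2 = 1.656 in → 1.2 × 1.656 × 0.375 × 65 = 48.45 → r_n = 48.45 kips.
Interior bolts: l_c = 3.375 − 0.9375 = 2.438 in → 1.2 × 2.438 × 0.375 × 65 = 71.3 → r_n = 51.19 kips.
R_n = 1 × 48.45 + 4 × 51.19 = 253.2 kips.
Allowable strength R_n/Ω = 253.2 / 2 = 127 kips.

127 kips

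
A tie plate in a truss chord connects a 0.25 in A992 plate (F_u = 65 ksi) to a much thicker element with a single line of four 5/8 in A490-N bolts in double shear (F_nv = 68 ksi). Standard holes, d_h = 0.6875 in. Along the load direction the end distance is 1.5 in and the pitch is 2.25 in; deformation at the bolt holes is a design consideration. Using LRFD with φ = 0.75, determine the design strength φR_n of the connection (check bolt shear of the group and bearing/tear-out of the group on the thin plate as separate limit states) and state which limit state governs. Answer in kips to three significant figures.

71.8 kips (bearing governs)

Bolt shear: A_b = π·0.625²/4 = 0.3068 in²; R_n = 68 × 0.3068 × 4 × 2 = 166.9 kips → 0.75 × 166.9 = 125 kips.
Bearing (1.2 l_c t F_u ≤ 2.4 d t F_u): upper limit = 2.4·0.625·0.25·65 = 24.38 kips.
  Edge l_c = 1.5 − 0.6875/2 = 1.156 → r_n = 22.55 kips; interior l_c = 2.25 − 0.6875 = 1.562 → r_n = 24.38 kips.
  R_n,bearing = 1·22.55 + 3·24.38 = 95.67 kips → 0.75 × 95.67 = 71.8 kips.
Bearing governs: 71.8 kips.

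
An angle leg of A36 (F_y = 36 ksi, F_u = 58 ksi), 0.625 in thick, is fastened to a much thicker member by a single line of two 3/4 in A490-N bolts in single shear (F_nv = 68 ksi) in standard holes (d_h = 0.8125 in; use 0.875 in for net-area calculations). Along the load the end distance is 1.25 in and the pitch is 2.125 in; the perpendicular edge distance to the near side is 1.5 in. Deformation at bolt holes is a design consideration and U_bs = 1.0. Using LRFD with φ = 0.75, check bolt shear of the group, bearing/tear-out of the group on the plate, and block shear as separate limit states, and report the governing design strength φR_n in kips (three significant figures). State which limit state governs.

Bolt shear: A_b = π·0.75²/4 = 0.4418 in²; R_n = 68 × 0.4418 × 2 × 1 = 60.08 kips → 0.75 × 60.08 = 45.1 kips.
Bearing: edge l_c = 0.8438, r_n = 36.7 kips; interior l_c = 1.312, r_n = 57.09 kips; R_n = 36.7 + 1·57.09 = 93.8 kips → 70.3 kips.
Block shear: A_gv = 2.109, A_nv = 1.289, A_nt = 0.6641 in²; R_n = min(0.6F_uA_nv, 0.6F_yA_gv) + U_bs·F_u·A_nt = 83.38 kips → 62.5 kips.
Bolt shear governs: 45.1 kips.

45.1 kips (bolt shear governs)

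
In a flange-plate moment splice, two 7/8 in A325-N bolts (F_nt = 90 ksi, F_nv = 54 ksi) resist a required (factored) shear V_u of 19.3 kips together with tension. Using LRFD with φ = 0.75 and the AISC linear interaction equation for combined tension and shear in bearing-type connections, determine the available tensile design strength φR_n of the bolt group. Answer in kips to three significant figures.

73.4 kips

A_b = π·0.875²/4 = 0.6013 in²; f_rv = 19.3 / (2 × 0.6013) = 16.05 ksi.
F'_nt = 1.3 F_nt − (F_nt / φF_nv) f_rv = 1.3·90 − (90/(0.75·54))·16.05 = 81.34 ksi, capped at F_nt → F'_nt = 81.34 ksi.
R_n = F'_nt · A_b · n = 81.34 × 0.6013 × 2 = 97.82 kips.
Design strength φR_n = 0.75 × 97.82 = 73.4 kips.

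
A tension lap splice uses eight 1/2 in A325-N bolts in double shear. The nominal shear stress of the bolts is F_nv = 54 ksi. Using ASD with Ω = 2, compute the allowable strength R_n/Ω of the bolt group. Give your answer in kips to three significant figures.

A_b = π × 0.5² / 4 = 0.1963 in².
R_n = F_nv · A_b · n · n_s = 54 × 0.1963 × 8 × 2 = 169.6 kips.
Allowable strength R_n/Ω = 169.6 / 2 = 84.8 kips.

84.8 kips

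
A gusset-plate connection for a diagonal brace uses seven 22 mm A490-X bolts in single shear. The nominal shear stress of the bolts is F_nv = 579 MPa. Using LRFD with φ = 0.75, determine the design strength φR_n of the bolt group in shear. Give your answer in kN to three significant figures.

A_b = π × 22² / 4 = 380.1 mm².
R_n = F_nv · A_b · n · n_s = 579 × 380.1 × 7 × 1 / 1000 = 1541 kN.
Design strength φR_n = 0.75 × 1541 = 1160 kN.

1160 kN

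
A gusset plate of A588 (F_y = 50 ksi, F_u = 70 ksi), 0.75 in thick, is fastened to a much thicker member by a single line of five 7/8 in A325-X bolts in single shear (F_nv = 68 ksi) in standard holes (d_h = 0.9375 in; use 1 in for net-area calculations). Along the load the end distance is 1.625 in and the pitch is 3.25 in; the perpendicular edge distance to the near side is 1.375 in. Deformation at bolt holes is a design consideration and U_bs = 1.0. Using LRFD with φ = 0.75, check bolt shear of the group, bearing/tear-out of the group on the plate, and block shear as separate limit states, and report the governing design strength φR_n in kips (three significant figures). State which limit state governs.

Bolt shear: A_b = π·0.875²/4 = 0.6013 in²; R_n = 68 × 0.6013 × 5 × 1 = 204.4 kips → 0.75 × 204.4 = 153 kips.
Bearing: edge l_c = 1.156, r_n = 72.84 kips; interior l_c = 2.312, r_n = 110.3 kips; R_n = 72.84 + 4·110.3 = 513.8 kips → 385 kips.
Block shear: A_gv = 10.97, A_nv = 7.594, A_nt = 0.6562 in²; R_n = min(0.6F_uA_nv, 0.6F_yA_gv) + U_bs·F_u·A_nt = 364.9 kips → 274 kips.
Bolt shear governs: 153 kips.

153 kips (bolt shear governs)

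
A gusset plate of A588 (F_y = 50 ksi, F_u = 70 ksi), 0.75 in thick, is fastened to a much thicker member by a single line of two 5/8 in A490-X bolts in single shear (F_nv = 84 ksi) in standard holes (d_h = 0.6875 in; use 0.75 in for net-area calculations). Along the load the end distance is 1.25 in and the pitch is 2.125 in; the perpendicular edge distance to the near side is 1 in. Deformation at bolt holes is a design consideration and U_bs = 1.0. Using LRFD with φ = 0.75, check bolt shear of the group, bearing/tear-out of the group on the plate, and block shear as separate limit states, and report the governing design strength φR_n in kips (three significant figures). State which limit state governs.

38.7 kips (bolt shear governs)

Bolt shear: A_b = π·0.625²/4 = 0.3068 in²; R_n = 84 × 0.3068 × 2 × 1 = 51.54 kips → 0.75 × 51.54 = 38.7 kips.
Bearing: edge l_c = 0.9062, r_n = 57.09 kips; interior l_c = 1.438, r_n = 78.75 kips; R_n = 57.09 + 1·78.75 = 135.8 kips → 102 kips.
Block shear: A_gv = 2.531, A_nv = 1.688, A_nt = 0.4688 in²; R_n = min(0.6F_uA_nv, 0.6F_yA_gv) + U_bs·F_u·A_nt = 103.7 kips → 77.8 kips.
Bolt shear governs: 38.7 kips.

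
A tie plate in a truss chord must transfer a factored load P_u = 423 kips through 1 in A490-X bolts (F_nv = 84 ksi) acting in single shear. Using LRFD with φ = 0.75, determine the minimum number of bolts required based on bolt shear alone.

9 bolts

A_b = π·1²/4 = 0.7854 in².
Per-bolt design strength φR_n = 0.75 × 84 × 0.7854 × 1 = 49.48 kips.
n ≥ 423 / 49.48 = 8.549 → use 9 bolts.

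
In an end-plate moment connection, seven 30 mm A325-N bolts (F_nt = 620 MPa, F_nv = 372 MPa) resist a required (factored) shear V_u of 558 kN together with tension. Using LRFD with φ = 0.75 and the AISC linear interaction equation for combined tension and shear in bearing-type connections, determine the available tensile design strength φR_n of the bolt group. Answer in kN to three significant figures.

A_b = π·30²/4 = 706.9 mm²; f_rv = 558 × 1000 / (7 × 706.9) = 112.8 MPa.
F'_nt = 1.3 F_nt − (F_nt / φF_nv) f_rv = 1.3·620 − (620/(0.75·372))·112.8 = 555.4 MPa, capped at F_nt → F'_nt = 555.4 MPa.
R_n = F'_nt · A_b · n = 555.4 × 706.9 × 7 / 1000 = 2748 kN.
Design strength φR_n = 0.75 × 2748 = 2060 kN.

2060 kN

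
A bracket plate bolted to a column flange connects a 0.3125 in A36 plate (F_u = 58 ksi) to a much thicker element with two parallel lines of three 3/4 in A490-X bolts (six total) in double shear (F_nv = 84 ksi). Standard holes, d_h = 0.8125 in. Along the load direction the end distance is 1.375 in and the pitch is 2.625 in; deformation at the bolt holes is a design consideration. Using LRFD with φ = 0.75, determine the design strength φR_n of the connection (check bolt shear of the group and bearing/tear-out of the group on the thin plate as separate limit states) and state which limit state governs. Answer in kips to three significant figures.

129 kips (bearing governs)

Bolt shear: A_b = π·0.75²/4 = 0.4418 in²; R_n = 84 × 0.4418 × 6 × 2 = 445.3 kips → 0.75 × 445.3 = 334 kips.
Bearing (1.2 l_c t F_u ≤ 2.4 d t F_u): upper limit = 2.4·0.75·0.3125·58 = 32.62 kips.
  Edge l_c = 1.375 − 0.8125/2 = 0.9688 → r_n = 21.07 kips; interior l_c = 2.625 − 0.8125 = 1.812 → r_n = 32.62 kips.
  R_n,bearing = 2·21.07 + 4·32.62 = 172.6 kips → 0.75 × 172.6 = 129 kips.
Bearing governs: 129 kips.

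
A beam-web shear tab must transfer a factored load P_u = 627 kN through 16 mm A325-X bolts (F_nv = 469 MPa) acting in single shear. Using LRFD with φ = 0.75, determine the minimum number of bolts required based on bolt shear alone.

9 bolts

A_b = π·16²/4 = 201.1 mm².
Per-bolt design strength φR_n = 0.75 × 469 × 201.1 × 1 / 1000 = 70.72 kN.
n ≥ 627 / 70.72 = 8.866 → use 9 bolts.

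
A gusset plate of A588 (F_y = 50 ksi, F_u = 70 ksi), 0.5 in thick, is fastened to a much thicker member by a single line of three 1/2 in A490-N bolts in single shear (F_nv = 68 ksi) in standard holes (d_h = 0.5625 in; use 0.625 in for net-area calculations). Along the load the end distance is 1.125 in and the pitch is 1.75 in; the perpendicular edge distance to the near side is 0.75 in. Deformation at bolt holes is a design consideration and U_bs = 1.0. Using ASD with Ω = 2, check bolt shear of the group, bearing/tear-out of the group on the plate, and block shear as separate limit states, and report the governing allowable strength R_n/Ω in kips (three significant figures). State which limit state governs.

Bolt shear: A_b = π·0.5²/4 = 0.1963 in²; R_n = 68 × 0.1963 × 3 × 1 = 40.06 kips → 40.06 / 2 = 20 kips.
Bearing: edge l_c = 0.8438, r_n = 35.44 kips; interior l_c = 1.188, r_n = 42 kips; R_n = 35.44 + 2·42 = 119.4 kips → 59.7 kips.
Block shear: A_gv = 2.312, A_nv = 1.531, A_nt = 0.2188 in²; R_n = min(0.6F_uA_nv, 0.6F_yA_gv) + U_bs·F_u·A_nt = 79.62 kips → 39.8 kips.
Bolt shear governs: 20 kips.

20 kips (bolt shear governs)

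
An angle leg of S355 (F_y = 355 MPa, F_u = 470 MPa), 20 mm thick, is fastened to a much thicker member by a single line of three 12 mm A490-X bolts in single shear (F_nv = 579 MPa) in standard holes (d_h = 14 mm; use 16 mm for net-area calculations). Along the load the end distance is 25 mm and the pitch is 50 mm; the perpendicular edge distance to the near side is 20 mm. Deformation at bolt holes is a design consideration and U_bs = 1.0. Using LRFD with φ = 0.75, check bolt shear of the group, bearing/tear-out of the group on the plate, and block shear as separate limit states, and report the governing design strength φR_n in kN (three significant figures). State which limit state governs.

147 kN (bolt shear governs)

Bolt shear: A_b = π·12²/4 = 113.1 mm²; R_n = 579 × 113.1 × 3 × 1 / 1000 = 196.5 kN → 0.75 × 196.5 = 147 kN.
Bearing: edge l_c = 18, r_n = 203 kN; interior l_c = 36, r_n = 270.7 kN; R_n = 203 + 2·270.7 = 744.5 kN → 558 kN.
Block shear: A_gv = 2500, A_nv = 1700, A_nt = 240 mm²; R_n = min(0.6F_uA_nv, 0.6F_yA_gv) + U_bs·F_u·A_nt = 592.2 kN → 444 kN.
Bolt shear governs: 147 kN.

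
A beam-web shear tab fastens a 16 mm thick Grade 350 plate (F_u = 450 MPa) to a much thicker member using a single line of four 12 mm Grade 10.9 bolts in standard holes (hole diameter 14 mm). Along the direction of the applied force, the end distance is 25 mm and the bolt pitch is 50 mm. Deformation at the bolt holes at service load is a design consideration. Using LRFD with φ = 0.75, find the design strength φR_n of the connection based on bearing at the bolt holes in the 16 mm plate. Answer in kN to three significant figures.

583 kN

Per bolt r_n = 1.2 l_c t F_u ≤ 2.4 d t F_u; upper limit = 2.4 × 12 × 16 × 450 / 1000 = 207.4 kN.
Edge bolt: l_c = 25 − 14/2 = 18 mm → 1.2 × 18 × 16 × 450 / 1000 = 155.5 → r_n = 155.5 kN.
Interior bolts: l_c = 50 − 14 = 36 mm → 1.2 × 36 × 16 × 450 / 1000 = 311 → r_n = 207.4 kN.
R_n = 1 × 155.5 + 3 × 207.4 = 777.6 kN.
Design strength φR_n = 0.75 × 777.6 = 583 kN.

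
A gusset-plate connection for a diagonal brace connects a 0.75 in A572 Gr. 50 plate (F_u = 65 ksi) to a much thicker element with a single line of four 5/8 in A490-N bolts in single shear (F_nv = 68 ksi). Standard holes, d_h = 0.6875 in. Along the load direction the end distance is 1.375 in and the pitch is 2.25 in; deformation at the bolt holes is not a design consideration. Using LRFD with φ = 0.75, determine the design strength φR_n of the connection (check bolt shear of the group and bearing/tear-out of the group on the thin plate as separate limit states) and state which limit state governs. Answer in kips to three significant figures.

62.6 kips (bolt shear governs)

Bolt shear: A_b = π·0.625²/4 = 0.3068 in²; R_n = 68 × 0.3068 × 4 × 1 = 83.45 kips → 0.75 × 83.45 = 62.6 kips.
Bearing (1.5 l_c t F_u ≤ 3.0 d t F_u): upper limit = 3.0·0.625·0.75·65 = 91.41 kips.
  Edge l_c = 1.375 − 0.6875/2 = 1.031 → r_n = 75.41 kips; interior l_c = 2.25 − 0.6875 = 1.562 → r_n = 91.41 kips.
  R_n,bearing = 1·75.41 + 3·91.41 = 349.6 kips → 0.75 × 349.6 = 262 kips.
Bolt shear governs: 62.6 kips.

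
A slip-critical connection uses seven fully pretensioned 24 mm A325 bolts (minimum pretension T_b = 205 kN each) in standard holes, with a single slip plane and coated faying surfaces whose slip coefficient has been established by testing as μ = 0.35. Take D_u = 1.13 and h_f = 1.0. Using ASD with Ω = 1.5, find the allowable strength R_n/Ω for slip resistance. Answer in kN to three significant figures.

378 kN

R_n = μ · D_u · h_f · T_b · n_s · n_b = 0.35 × 1.13 × 1.0 × 205 × 1 × 7 = 567.5 kN.
Allowable strength R_n/Ω = 567.5 / 1.5 = 378 kN.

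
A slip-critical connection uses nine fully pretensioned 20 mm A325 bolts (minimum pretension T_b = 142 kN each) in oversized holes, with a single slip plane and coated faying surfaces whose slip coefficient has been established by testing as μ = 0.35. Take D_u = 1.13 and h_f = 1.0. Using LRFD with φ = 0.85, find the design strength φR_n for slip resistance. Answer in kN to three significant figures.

430 kN

R_n = μ · D_u · h_f · T_b · n_s · n_b = 0.35 × 1.13 × 1.0 × 142 × 1 × 9 = 505.4 kN.
Design strength φR_n = 0.85 × 505.4 = 430 kN.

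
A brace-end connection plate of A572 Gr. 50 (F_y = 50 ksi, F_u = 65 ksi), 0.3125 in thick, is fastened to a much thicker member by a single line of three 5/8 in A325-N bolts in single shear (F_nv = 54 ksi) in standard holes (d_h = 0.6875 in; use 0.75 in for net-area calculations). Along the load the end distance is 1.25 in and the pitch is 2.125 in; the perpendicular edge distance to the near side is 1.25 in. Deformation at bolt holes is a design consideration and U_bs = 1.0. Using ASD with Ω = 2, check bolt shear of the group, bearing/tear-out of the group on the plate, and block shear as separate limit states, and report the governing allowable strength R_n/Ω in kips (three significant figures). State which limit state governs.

24.9 kips (bolt shear governs)

Bolt shear: A_b = π·0.625²/4 = 0.3068 in²; R_n = 54 × 0.3068 × 3 × 1 = 49.7 kips → 49.7 / 2 = 24.9 kips.
Bearing: edge l_c = 0.9062, r_n = 22.09 kips; interior l_c = 1.438, r_n = 30.47 kips; R_n = 22.09 + 2·30.47 = 83.03 kips → 41.5 kips.
Block shear: A_gv = 1.719, A_nv = 1.133, A_nt = 0.2734 in²; R_n = min(0.6F_uA_nv, 0.6F_yA_gv) + U_bs·F_u·A_nt = 61.95 kips → 31 kips.
Bolt shear governs: 24.9 kips.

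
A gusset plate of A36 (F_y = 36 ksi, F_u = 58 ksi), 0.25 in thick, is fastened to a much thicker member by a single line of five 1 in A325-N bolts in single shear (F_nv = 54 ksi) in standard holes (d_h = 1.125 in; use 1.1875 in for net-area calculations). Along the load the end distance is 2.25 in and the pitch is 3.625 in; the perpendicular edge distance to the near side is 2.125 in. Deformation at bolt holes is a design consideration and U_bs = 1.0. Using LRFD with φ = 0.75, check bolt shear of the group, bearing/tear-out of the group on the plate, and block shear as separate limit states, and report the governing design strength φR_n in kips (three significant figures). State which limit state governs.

84.5 kips (block shear governs)

Bolt shear: A_b = π·1²/4 = 0.7854 in²; R_n = 54 × 0.7854 × 5 × 1 = 212.1 kips → 0.75 × 212.1 = 159 kips.
Bearing: edge l_c = 1.688, r_n = 29.36 kips; interior l_c = 2.5, r_n = 34.8 kips; R_n = 29.36 + 4·34.8 = 168.6 kips → 126 kips.
Block shear: A_gv = 4.188, A_nv = 2.852, A_nt = 0.3828 in²; R_n = min(0.6F_uA_nv, 0.6F_yA_gv) + U_bs·F_u·A_nt = 112.7 kips → 84.5 kips.
Block shear governs: 84.5 kips.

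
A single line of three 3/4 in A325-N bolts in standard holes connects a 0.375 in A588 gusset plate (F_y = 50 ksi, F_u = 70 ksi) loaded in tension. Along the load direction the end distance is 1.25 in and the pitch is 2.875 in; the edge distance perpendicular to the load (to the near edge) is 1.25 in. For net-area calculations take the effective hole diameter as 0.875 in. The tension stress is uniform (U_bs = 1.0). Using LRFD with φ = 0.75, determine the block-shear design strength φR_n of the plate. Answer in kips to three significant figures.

72.8 kips

Shear plane L_v = 1.25 + 2·2.875 = 7 in; A_gv = 7 × 0.375 = 2.625 in².
A_nv = (7 − 2.5·0.875) × 0.375 = 1.805 in².
A_nt = (1.25 − 0.5·0.875) × 0.375 = 0.3047 in².
0.6 F_u A_nv = 75.8 kips; 0.6 F_y A_gv = 78.75 kips → shear rupture governs the shear term.
R_n = 75.8 + 1.0 × 70 × 0.3047 = 97.12 kips.
Design strength φR_n = 0.75 × 97.12 = 72.8 kips.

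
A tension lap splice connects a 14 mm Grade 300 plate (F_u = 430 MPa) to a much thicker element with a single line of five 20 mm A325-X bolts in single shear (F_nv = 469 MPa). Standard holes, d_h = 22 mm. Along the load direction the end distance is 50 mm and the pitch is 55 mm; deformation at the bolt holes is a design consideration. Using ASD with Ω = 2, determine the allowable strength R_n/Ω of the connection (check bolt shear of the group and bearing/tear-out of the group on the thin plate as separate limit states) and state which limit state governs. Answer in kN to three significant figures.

Bolt shear: A_b = π·20²/4 = 314.2 mm²; R_n = 469 × 314.2 × 5 × 1 / 1000 = 736.7 kN → 736.7 / 2 = 368 kN.
Bearing (1.2 l_c t F_u ≤ 2.4 d t F_u): upper limit = 2.4·20·14·430 / 1000 = 289 kN.
  Edge l_c = 50 − 22/2 = 39 → r_n = 281.7 kN; interior l_c = 55 − 22 = 33 → r_n = 238.4 kN.
  R_n,bearing = 1·281.7 + 4·238.4 = 1235 kN → 1235 / 2 = 618 kN.
Bolt shear governs: 368 kN.

368 kN (bolt shear governs)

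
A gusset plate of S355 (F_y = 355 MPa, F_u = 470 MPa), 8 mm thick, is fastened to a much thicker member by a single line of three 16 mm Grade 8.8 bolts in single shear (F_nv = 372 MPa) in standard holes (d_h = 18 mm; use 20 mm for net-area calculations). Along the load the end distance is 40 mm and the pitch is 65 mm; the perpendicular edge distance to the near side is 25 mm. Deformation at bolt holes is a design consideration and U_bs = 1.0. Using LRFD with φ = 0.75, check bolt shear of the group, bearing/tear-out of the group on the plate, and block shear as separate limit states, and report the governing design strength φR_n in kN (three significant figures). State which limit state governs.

168 kN (bolt shear governs)

Bolt shear: A_b = π·16²/4 = 201.1 mm²; R_n = 372 × 201.1 × 3 × 1 / 1000 = 224.4 kN → 0.75 × 224.4 = 168 kN.
Bearing: edge l_c = 31, r_n = 139.9 kN; interior l_c = 47, r_n = 144.4 kN; R_n = 139.9 + 2·144.4 = 428.6 kN → 321 kN.
Block shear: A_gv = 1360, A_nv = 960, A_nt = 120 mm²; R_n = min(0.6F_uA_nv, 0.6F_yA_gv) + U_bs·F_u·A_nt = 327.1 kN → 245 kN.
Bolt shear governs: 168 kN.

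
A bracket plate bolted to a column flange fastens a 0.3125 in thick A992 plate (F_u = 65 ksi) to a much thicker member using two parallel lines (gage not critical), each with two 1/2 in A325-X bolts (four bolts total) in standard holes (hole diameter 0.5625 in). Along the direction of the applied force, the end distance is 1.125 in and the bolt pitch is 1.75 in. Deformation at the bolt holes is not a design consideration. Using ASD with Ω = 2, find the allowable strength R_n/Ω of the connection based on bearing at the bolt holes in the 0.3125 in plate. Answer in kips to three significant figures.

56.2 kips

Per bolt r_n = 1.5 l_c t F_u ≤ 3.0 d t F_u; upper limit = 3.0 × 0.5 × 0.3125 × 65 = 30.47 kips.
Edge bolt: l_c = 1.125 − 0.5625/2 = 0.8438 in → 1.5 × 0.8438 × 0.3125 × 65 = 25.71 → r_n = 25.71 kips.
Interior bolts: l_c = 1.75 − 0.5625 = 1.188 in → 1.5 × 1.188 × 0.3125 × 65 = 36.18 → r_n = 30.47 kips.
R_n = 2 × 25.71 + 2 × 30.47 = 112.4 kips.
Allowable strength R_n/Ω = 112.4 / 2 = 56.2 kips.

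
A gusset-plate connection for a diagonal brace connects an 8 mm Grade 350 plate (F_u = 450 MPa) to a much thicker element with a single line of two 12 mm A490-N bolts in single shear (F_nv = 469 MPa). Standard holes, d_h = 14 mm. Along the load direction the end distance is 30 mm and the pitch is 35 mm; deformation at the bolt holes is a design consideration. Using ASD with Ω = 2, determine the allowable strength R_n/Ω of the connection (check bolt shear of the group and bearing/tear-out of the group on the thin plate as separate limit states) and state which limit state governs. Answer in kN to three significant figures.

Bolt shear: A_b = π·12²/4 = 113.1 mm²; R_n = 469 × 113.1 × 2 × 1 / 1000 = 106.1 kN → 106.1 / 2 = 53 kN.
Bearing (1.2 l_c t F_u ≤ 2.4 d t F_u): upper limit = 2.4·12·8·450 / 1000 = 103.7 kN.
  Edge l_c = 30 − 14/2 = 23 → r_n = 99.36 kN; interior l_c = 35 − 14 = 21 → r_n = 90.72 kN.
  R_n,bearing = 1·99.36 + 1·90.72 = 190.1 kN → 190.1 / 2 = 95 kN.
Bolt shear governs: 53 kN.

53 kN (bolt shear governs)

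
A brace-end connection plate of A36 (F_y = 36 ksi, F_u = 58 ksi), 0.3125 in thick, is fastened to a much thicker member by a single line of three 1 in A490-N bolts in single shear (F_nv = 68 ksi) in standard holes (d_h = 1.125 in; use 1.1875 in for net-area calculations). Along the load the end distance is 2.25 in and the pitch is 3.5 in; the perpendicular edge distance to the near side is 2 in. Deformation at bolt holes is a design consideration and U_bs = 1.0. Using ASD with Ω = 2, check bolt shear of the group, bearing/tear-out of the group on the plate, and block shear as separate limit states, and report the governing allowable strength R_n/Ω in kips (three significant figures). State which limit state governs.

Bolt shear: A_b = π·1²/4 = 0.7854 in²; R_n = 68 × 0.7854 × 3 × 1 = 160.2 kips → 160.2 / 2 = 80.1 kips.
Bearing: edge l_c = 1.688, r_n = 36.7 kips; interior l_c = 2.375, r_n = 43.5 kips; R_n = 36.7 + 2·43.5 = 123.7 kips → 61.9 kips.
Block shear: A_gv = 2.891, A_nv = 1.963, A_nt = 0.4395 in²; R_n = min(0.6F_uA_nv, 0.6F_yA_gv) + U_bs·F_u·A_nt = 87.93 kips → 44 kips.
Block shear governs: 44 kips.

44 kips (block shear governs)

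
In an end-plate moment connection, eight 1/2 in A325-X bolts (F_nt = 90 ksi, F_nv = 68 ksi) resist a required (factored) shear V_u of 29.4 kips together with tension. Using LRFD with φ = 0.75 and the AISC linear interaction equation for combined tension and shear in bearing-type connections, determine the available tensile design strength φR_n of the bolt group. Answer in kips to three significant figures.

98.9 kips

A_b = π·0.5²/4 = 0.1963 in²; f_rv = 29.4 / (8 × 0.1963) = 18.72 ksi.
F'_nt = 1.3 F_nt − (F_nt / φF_nv) f_rv = 1.3·90 − (90/(0.75·68))·18.72 = 83.97 ksi, capped at F_nt → F'_nt = 83.97 ksi.
R_n = F'_nt · A_b · n = 83.97 × 0.1963 × 8 = 131.9 kips.
Design strength φR_n = 0.75 × 131.9 = 98.9 kips.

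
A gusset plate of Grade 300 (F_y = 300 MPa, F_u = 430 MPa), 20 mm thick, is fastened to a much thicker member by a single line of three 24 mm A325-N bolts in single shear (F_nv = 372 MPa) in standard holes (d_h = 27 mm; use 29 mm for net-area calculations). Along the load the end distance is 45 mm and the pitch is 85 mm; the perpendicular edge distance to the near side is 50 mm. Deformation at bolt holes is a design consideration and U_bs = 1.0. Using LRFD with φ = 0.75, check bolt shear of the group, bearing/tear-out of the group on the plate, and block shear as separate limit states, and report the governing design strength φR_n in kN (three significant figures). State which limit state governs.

379 kN (bolt shear governs)

Bolt shear: A_b = π·24²/4 = 452.4 mm²; R_n = 372 × 452.4 × 3 × 1 / 1000 = 504.9 kN → 0.75 × 504.9 = 379 kN.
Bearing: edge l_c = 31.5, r_n = 325.1 kN; interior l_c = 58, r_n = 495.4 kN; R_n = 325.1 + 2·495.4 = 1316 kN → 987 kN.
Block shear: A_gv = 4300, A_nv = 2850, A_nt = 710 mm²; R_n = min(0.6F_uA_nv, 0.6F_yA_gv) + U_bs·F_u·A_nt = 1041 kN → 780 kN.
Bolt shear governs: 379 kN.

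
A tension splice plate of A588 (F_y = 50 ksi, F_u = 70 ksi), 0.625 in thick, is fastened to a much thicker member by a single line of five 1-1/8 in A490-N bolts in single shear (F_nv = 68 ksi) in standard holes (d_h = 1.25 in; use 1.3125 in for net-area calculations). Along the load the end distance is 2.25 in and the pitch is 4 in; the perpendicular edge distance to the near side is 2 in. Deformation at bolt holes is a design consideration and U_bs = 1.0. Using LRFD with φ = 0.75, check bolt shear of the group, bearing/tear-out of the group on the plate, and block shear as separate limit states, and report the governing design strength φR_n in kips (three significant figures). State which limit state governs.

Bolt shear: A_b = π·1.125²/4 = 0.994 in²; R_n = 68 × 0.994 × 5 × 1 = 338 kips → 0.75 × 338 = 253 kips.
Bearing: edge l_c = 1.625, r_n = 85.31 kips; interior l_c = 2.75, r_n = 118.1 kips; R_n = 85.31 + 4·118.1 = 557.8 kips → 418 kips.
Block shear: A_gv = 11.41, A_nv = 7.715, A_nt = 0.8398 in²; R_n = min(0.6F_uA_nv, 0.6F_yA_gv) + U_bs·F_u·A_nt = 382.8 kips → 287 kips.
Bolt shear governs: 253 kips.

253 kips (bolt shear governs)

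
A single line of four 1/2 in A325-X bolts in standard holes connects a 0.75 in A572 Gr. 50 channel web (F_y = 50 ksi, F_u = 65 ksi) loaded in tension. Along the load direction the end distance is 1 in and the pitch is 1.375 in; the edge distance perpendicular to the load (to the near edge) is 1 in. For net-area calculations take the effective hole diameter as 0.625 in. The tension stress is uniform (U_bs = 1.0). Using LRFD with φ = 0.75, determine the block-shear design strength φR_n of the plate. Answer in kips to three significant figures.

Shear plane L_v = 1 + 3·1.375 = 5.125 in; A_gv = 5.125 × 0.75 = 3.844 in².
A_nv = (5.125 − 3.5·0.625) × 0.75 = 2.203 in².
A_nt = (1 − 0.5·0.625) × 0.75 = 0.5156 in².
0.6 F_u A_nv = 85.92 kips; 0.6 F_y A_gv = 115.3 kips → shear rupture governs the shear term.
R_n = 85.92 + 1.0 × 65 × 0.5156 = 119.4 kips.
Design strength φR_n = 0.75 × 119.4 = 89.6 kips.

89.6 kips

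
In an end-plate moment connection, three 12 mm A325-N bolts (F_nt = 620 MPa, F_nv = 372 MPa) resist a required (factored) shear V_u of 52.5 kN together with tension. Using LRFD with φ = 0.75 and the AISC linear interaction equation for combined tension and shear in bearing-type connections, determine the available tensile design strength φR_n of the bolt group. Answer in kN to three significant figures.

118 kN

A_b = π·12²/4 = 113.1 mm²; f_rv = 52.5 × 1000 / (3 × 113.1) = 154.7 MPa.
F'_nt = 1.3 F_nt − (F_nt / φF_nv) f_rv = 1.3·620 − (620/(0.75·372))·154.7 = 462.1 MPa, capped at F_nt → F'_nt = 462.1 MPa.
R_n = F'_nt · A_b · n = 462.1 × 113.1 × 3 / 1000 = 156.8 kN.
Design strength φR_n = 0.75 × 156.8 = 118 kN.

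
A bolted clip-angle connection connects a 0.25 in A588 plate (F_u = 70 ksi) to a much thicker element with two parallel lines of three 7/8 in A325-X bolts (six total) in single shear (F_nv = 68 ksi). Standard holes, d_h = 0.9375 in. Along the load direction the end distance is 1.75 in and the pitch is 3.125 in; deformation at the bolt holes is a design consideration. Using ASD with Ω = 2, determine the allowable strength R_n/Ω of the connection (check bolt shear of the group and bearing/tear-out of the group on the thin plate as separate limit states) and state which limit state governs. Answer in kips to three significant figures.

Bolt shear: A_b = π·0.875²/4 = 0.6013 in²; R_n = 68 × 0.6013 × 6 × 1 = 245.3 kips → 245.3 / 2 = 123 kips.
Bearing (1.2 l_c t F_u ≤ 2.4 d t F_u): upper limit = 2.4·0.875·0.25·70 = 36.75 kips.
  Edge l_c = 1.75 − 0.9375/2 = 1.281 → r_n = 26.91 kips; interior l_c = 3.125 − 0.9375 = 2.188 → r_n = 36.75 kips.
  R_n,bearing = 2·26.91 + 4·36.75 = 200.8 kips → 200.8 / 2 = 100 kips.
Bearing governs: 100 kips.

100 kips (bearing governs)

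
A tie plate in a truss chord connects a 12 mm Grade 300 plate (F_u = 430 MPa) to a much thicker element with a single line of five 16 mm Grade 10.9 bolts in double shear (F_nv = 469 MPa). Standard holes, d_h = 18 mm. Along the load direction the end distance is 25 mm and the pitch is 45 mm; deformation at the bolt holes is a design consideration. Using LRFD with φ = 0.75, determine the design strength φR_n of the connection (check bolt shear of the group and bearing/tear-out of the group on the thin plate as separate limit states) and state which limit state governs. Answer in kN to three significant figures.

Bolt shear: A_b = π·16²/4 = 201.1 mm²; R_n = 469 × 201.1 × 5 × 2 / 1000 = 943 kN → 0.75 × 943 = 707 kN.
Bearing (1.2 l_c t F_u ≤ 2.4 d t F_u): upper limit = 2.4·16·12·430 / 1000 = 198.1 kN.
  Edge l_c = 25 − 18/2 = 16 → r_n = 99.07 kN; interior l_c = 45 − 18 = 27 → r_n = 167.2 kN.
  R_n,bearing = 1·99.07 + 4·167.2 = 767.8 kN → 0.75 × 767.8 = 576 kN.
Bearing governs: 576 kN.

576 kN (bearing governs)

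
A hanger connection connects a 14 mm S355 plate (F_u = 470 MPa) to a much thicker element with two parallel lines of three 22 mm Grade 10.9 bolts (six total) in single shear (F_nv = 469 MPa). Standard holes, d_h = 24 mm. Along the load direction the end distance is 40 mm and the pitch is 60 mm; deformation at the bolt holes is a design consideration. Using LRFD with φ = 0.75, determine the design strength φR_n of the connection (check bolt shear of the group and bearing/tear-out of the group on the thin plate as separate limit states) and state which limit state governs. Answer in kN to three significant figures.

Bolt shear: A_b = π·22²/4 = 380.1 mm²; R_n = 469 × 380.1 × 6 × 1 / 1000 = 1070 kN → 0.75 × 1070 = 802 kN.
Bearing (1.2 l_c t F_u ≤ 2.4 d t F_u): upper limit = 2.4·22·14·470 / 1000 = 347.4 kN.
  Edge l_c = 40 − 24/2 = 28 → r_n = 221.1 kN; interior l_c = 60 − 24 = 36 → r_n = 284.3 kN.
  R_n,bearing = 2·221.1 + 4·284.3 = 1579 kN → 0.75 × 1579 = 1180 kN.
Bolt shear governs: 802 kN.

802 kN (bolt shear governs)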